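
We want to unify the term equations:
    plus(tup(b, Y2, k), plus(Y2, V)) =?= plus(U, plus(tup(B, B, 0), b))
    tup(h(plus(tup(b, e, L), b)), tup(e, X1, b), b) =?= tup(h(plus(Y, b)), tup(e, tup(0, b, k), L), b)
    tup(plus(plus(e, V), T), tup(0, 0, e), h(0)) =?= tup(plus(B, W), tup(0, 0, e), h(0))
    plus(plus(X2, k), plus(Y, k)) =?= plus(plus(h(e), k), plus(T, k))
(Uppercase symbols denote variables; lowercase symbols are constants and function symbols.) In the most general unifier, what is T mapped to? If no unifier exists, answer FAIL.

Decompose plus/2: tup(b, Y2, k) =?= U,  plus(Y2, V) =?= plus(tup(B, B, 0), b).
Bind U := tup(b, Y2, k); no other remaining equation mentions U.
Decompose plus/2: Y2 =?= tup(B, B, 0),  V =?= b.
Bind Y2 := tup(B, B, 0); no other remaining equation mentions Y2. Substituting into the earlier binding gives U := tup(b, tup(B, B, 0), k).
Bind V := b; substituting into the one remaining equation that mentions V gives: tup(plus(plus(e, b), T), tup(0, 0, e), h(0)) =?= tup(plus(B, W), tup(0, 0, e), h(0)).
Decompose tup/3: h(plus(tup(b, e, L), b)) =?= h(plus(Y, b)),  tup(e, X1, b) =?= tup(e, tup(0, b, k), L),  b =?= b.
Decompose h/1: plus(tup(b, e, L), b) =?= plus(Y, b).
Decompose plus/2: tup(b, e, L) =?= Y,  b =?= b.
Bind Y := tup(b, e, L); substituting into the one remaining equation that mentions Y gives: plus(plus(X2, k), plus(tup(b, e, L), k)) =?= plus(plus(h(e), k), plus(T, k)).
Delete trivial equation b =?= b.
Decompose tup/3: e =?= e,  X1 =?= tup(0, b, k),  b =?= L.
Delete trivial equation e =?= e.
Bind X1 := tup(0, b, k); no other remaining equation mentions X1.
Bind L := b; substituting into the one remaining equation that mentions L gives: plus(plus(X2, k), plus(tup(b, e, b), k)) =?= plus(plus(h(e), k), plus(T, k)). Substituting into the earlier binding gives Y := tup(b, e, b).
Delete trivial equation b =?= b.
Decompose tup/3: plus(plus(e, b), T) =?= plus(B, W),  tup(0, 0, e) =?= tup(0, 0, e),  h(0) =?= h(0).
Decompose plus/2: plus(e, b) =?= B,  T =?= W.
Bind B := plus(e, b); no other remaining equation mentions B. Substituting into the earlier bindings gives U := tup(b, tup(plus(e, b), plus(e, b), 0), k), Y2 := tup(plus(e, b), plus(e, b), 0).
Bind T := W; substituting into the one remaining equation that mentions T gives: plus(plus(X2, k), plus(tup(b, e, b), k)) =?= plus(plus(h(e), k), plus(W, k)).
Delete trivial equation tup(0, 0, e) =?= tup(0, 0, e).
Delete trivial equation h(0) =?= h(0).
Decompose plus/2: plus(X2, k) =?= plus(h(e), k),  plus(tup(b, e, b), k) =?= plus(W, k).
Decompose plus/2: X2 =?= h(e),  k =?= k.
Bind X2 := h(e); no other remaining equation mentions X2.
Delete trivial equation k =?= k.
Decompose plus/2: tup(b, e, b) =?= W,  k =?= k.
Bind W := tup(b, e, b); no other remaining equation mentions W. Substituting into the earlier binding gives T := tup(b, e, b).
Delete trivial equation k =?= k.
MGU = { U ↦ tup(b, tup(plus(e, b), plus(e, b), 0), k), Y2 ↦ tup(plus(e, b), plus(e, b), 0), V ↦ b, Y ↦ tup(b, e, b), X1 ↦ tup(0, b, k), L ↦ b, B ↦ plus(e, b), T ↦ tup(b, e, b), X2 ↦ h(e), W ↦ tup(b, e, b) }, so T ↦ tup(b, e, b).

tup(b, e, b)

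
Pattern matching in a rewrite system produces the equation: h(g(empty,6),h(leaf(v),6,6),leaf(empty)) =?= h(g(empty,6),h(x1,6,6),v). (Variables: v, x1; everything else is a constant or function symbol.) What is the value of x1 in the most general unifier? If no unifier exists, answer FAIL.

leaf(leaf(empty))

Decompose h/3: g(empty,6) =?= g(empty,6),  h(leaf(v),6,6) =?= h(x1,6,6),  leaf(empty) =?= v.
Delete trivial equation g(empty,6) =?= g(empty,6).
Decompose h/3: leaf(v) =?= x1,  6 =?= 6,  6 =?= 6.
Bind x1 := leaf(v); no other remaining equation mentions x1.
Delete trivial equation 6 =?= 6.
Delete trivial equation 6 =?= 6.
Bind v := leaf(empty). Substituting into the earlier binding gives x1 := leaf(leaf(empty)).
MGU = { x1 -> leaf(leaf(empty)), v -> leaf(empty) }, so x1 -> leaf(leaf(empty)).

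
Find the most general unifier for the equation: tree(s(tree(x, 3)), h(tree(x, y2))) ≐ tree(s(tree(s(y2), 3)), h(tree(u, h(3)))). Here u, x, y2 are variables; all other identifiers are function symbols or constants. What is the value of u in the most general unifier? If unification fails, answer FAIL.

s(h(3))

Decompose tree/2: s(tree(x, 3)) ≐ s(tree(s(y2), 3)),  h(tree(x, y2)) ≐ h(tree(u, h(3))).
Decompose s/1: tree(x, 3) ≐ tree(s(y2), 3).
Decompose tree/2: x ≐ s(y2),  3 ≐ 3.
Bind x := s(y2); substituting into the one remaining equation that mentions x gives: h(tree(s(y2), y2)) ≐ h(tree(u, h(3))).
Delete trivial equation 3 ≐ 3.
Decompose h/1: tree(s(y2), y2) ≐ tree(u, h(3)).
Decompose tree/2: s(y2) ≐ u,  y2 ≐ h(3).
Bind u := s(y2); no other remaining equation mentions u.
Bind y2 := h(3). Substituting into the earlier bindings gives x := s(h(3)), u := s(h(3)).
MGU = { x -> s(h(3)), u -> s(h(3)), y2 -> h(3) }, so u -> s(h(3)).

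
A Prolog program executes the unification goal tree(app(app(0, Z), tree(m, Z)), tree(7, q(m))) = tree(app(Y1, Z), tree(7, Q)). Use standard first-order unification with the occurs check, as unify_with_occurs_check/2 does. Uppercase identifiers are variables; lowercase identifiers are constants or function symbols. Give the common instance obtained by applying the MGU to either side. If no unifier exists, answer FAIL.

FAIL

Decompose tree/2: app(app(0, Z), tree(m, Z)) = app(Y1, Z),  tree(7, q(m)) = tree(7, Q).
Decompose app/2: app(0, Z) = Y1,  tree(m, Z) = Z.
Bind Y1 := app(0, Z); no other remaining equation mentions Y1.
Occurs check fails: Z occurs in tree(m, Z); the equation Z = tree(m, Z) has no finite solution.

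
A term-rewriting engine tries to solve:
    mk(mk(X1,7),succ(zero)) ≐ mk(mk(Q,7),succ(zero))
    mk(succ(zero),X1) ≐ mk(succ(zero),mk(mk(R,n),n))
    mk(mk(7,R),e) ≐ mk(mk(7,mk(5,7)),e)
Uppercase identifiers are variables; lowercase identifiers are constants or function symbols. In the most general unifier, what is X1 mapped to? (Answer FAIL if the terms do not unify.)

mk(mk(mk(5,7),n),n)

Decompose mk/2: mk(X1,7) ≐ mk(Q,7),  succ(zero) ≐ succ(zero).
Decompose mk/2: X1 ≐ Q,  7 ≐ 7.
Bind X1 := Q; substituting into the one remaining equation that mentions X1 gives: mk(succ(zero),Q) ≐ mk(succ(zero),mk(mk(R,n),n)).
Delete trivial equation 7 ≐ 7.
Delete trivial equation succ(zero) ≐ succ(zero).
Decompose mk/2: succ(zero) ≐ succ(zero),  Q ≐ mk(mk(R,n),n).
Delete trivial equation succ(zero) ≐ succ(zero).
Bind Q := mk(mk(R,n),n); no other remaining equation mentions Q. Substituting into the earlier binding gives X1 := mk(mk(R,n),n).
Decompose mk/2: mk(7,R) ≐ mk(7,mk(5,7)),  e ≐ e.
Decompose mk/2: 7 ≐ 7,  R ≐ mk(5,7).
Delete trivial equation 7 ≐ 7.
Bind R := mk(5,7); no other remaining equation mentions R. Substituting into the earlier bindings gives X1 := mk(mk(mk(5,7),n),n), Q := mk(mk(mk(5,7),n),n).
Delete trivial equation e ≐ e.
MGU = { X1 ↦ mk(mk(mk(5,7),n),n), Q ↦ mk(mk(mk(5,7),n),n), R ↦ mk(5,7) }, so X1 ↦ mk(mk(mk(5,7),n),n).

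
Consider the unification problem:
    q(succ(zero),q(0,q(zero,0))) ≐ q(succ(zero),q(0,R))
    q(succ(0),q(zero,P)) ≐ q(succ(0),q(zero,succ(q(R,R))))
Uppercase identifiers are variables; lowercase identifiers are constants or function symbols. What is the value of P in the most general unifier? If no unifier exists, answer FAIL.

Decompose q/2: succ(zero) ≐ succ(zero),  q(0,q(zero,0)) ≐ q(0,R).
Delete trivial equation succ(zero) ≐ succ(zero).
Decompose q/2: 0 ≐ 0,  q(zero,0) ≐ R.
Delete trivial equation 0 ≐ 0.
Bind R := q(zero,0); substituting into the remaining equation gives: q(succ(0),q(zero,P)) ≐ q(succ(0),q(zero,succ(q(q(zero,0),q(zero,0))))).
Decompose q/2: succ(0) ≐ succ(0),  q(zero,P) ≐ q(zero,succ(q(q(zero,0),q(zero,0)))).
Delete trivial equation succ(0) ≐ succ(0).
Decompose q/2: zero ≐ zero,  P ≐ succ(q(q(zero,0),q(zero,0))).
Delete trivial equation zero ≐ zero.
Bind P := succ(q(q(zero,0),q(zero,0))).
MGU = { R -> q(zero,0), P -> succ(q(q(zero,0),q(zero,0))) }, so P -> succ(q(q(zero,0),q(zero,0))).

succ(q(q(zero,0),q(zero,0)))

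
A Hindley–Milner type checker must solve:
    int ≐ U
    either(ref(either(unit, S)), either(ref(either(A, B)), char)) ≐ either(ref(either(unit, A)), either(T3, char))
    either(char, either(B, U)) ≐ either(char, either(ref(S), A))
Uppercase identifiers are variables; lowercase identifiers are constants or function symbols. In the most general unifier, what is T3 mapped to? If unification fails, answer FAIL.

Bind U := int; substituting into the one remaining equation that mentions U gives: either(char, either(B, int)) ≐ either(char, either(ref(S), A)).
Decompose either/2: ref(either(unit, S)) ≐ ref(either(unit, A)),  either(ref(either(A, B)), char) ≐ either(T3, char).
Decompose ref/1: either(unit, S) ≐ either(unit, A).
Decompose either/2: unit ≐ unit,  S ≐ A.
Delete trivial equation unit ≐ unit.
Bind S := A; substituting into the one remaining equation that mentions S gives: either(char, either(B, int)) ≐ either(char, either(ref(A), A)).
Decompose either/2: ref(either(A, B)) ≐ T3,  char ≐ char.
Bind T3 := ref(either(A, B)); no other remaining equation mentions T3.
Delete trivial equation char ≐ char.
Decompose either/2: char ≐ char,  either(B, int) ≐ either(ref(A), A).
Delete trivial equation char ≐ char.
Decompose either/2: B ≐ ref(A),  int ≐ A.
Bind B := ref(A); no other remaining equation mentions B. Substituting into the earlier binding gives T3 := ref(either(A, ref(A))).
Bind A := int. Substituting into the earlier bindings gives S := int, T3 := ref(either(int, ref(int))), B := ref(int).
MGU = { U -> int, S -> int, T3 -> ref(either(int, ref(int))), B -> ref(int), A -> int }, so T3 -> ref(either(int, ref(int))).

ref(either(int, ref(int)))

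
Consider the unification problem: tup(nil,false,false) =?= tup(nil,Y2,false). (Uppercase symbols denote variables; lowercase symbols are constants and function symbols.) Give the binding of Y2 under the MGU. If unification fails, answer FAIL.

false

Decompose tup/3: nil =?= nil,  false =?= Y2,  false =?= false.
Delete trivial equation nil =?= nil.
Bind Y2 := false; no other remaining equation mentions Y2.
Delete trivial equation false =?= false.
MGU = { Y2 := false }, so Y2 := false.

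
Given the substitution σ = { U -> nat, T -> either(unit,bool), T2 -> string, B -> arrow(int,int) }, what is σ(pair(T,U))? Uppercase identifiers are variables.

pair(either(unit,bool),nat)

Replace each occurrence of U with nat.
Replace each occurrence of T with either(unit,bool).
Result: pair(either(unit,bool),nat).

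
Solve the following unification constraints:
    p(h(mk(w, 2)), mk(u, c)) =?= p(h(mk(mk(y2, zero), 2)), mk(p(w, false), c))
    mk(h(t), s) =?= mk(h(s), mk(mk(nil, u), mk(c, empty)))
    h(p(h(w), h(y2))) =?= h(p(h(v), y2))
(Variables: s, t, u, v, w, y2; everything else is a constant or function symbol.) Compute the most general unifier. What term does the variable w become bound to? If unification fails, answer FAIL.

FAIL

Decompose p/2: h(mk(w, 2)) =?= h(mk(mk(y2, zero), 2)),  mk(u, c) =?= mk(p(w, false), c).
Decompose h/1: mk(w, 2) =?= mk(mk(y2, zero), 2).
Decompose mk/2: w =?= mk(y2, zero),  2 =?= 2.
Bind w := mk(y2, zero); substituting into the 2 remaining equations that mention w gives: mk(u, c) =?= mk(p(mk(y2, zero), false), c),  h(p(h(mk(y2, zero)), h(y2))) =?= h(p(h(v), y2)).
Delete trivial equation 2 =?= 2.
Decompose mk/2: u =?= p(mk(y2, zero), false),  c =?= c.
Bind u := p(mk(y2, zero), false); substituting into the one remaining equation that mentions u gives: mk(h(t), s) =?= mk(h(s), mk(mk(nil, p(mk(y2, zero), false)), mk(c, empty))).
Delete trivial equation c =?= c.
Decompose mk/2: h(t) =?= h(s),  s =?= mk(mk(nil, p(mk(y2, zero), false)), mk(c, empty)).
Decompose h/1: t =?= s.
Bind t := s; no other remaining equation mentions t.
Bind s := mk(mk(nil, p(mk(y2, zero), false)), mk(c, empty)); no other remaining equation mentions s. Substituting into the earlier binding gives t := mk(mk(nil, p(mk(y2, zero), false)), mk(c, empty)).
Decompose h/1: p(h(mk(y2, zero)), h(y2)) =?= p(h(v), y2).
Decompose p/2: h(mk(y2, zero)) =?= h(v),  h(y2) =?= y2.
Decompose h/1: mk(y2, zero) =?= v.
Bind v := mk(y2, zero); no other remaining equation mentions v.
Occurs check fails: y2 occurs in h(y2); the equation y2 =?= h(y2) has no finite solution.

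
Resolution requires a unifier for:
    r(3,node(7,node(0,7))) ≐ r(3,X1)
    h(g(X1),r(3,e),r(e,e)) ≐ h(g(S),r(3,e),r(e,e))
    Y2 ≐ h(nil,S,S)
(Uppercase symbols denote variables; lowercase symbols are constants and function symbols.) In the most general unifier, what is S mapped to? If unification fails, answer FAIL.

node(7,node(0,7))

Decompose r/2: 3 ≐ 3,  node(7,node(0,7)) ≐ X1.
Delete trivial equation 3 ≐ 3.
Bind X1 := node(7,node(0,7)); substituting into the one remaining equation that mentions X1 gives: h(g(node(7,node(0,7))),r(3,e),r(e,e)) ≐ h(g(S),r(3,e),r(e,e)).
Decompose h/3: g(node(7,node(0,7))) ≐ g(S),  r(3,e) ≐ r(3,e),  r(e,e) ≐ r(e,e).
Decompose g/1: node(7,node(0,7)) ≐ S.
Bind S := node(7,node(0,7)); substituting into the one remaining equation that mentions S gives: Y2 ≐ h(nil,node(7,node(0,7)),node(7,node(0,7))).
Delete trivial equation r(3,e) ≐ r(3,e).
Delete trivial equation r(e,e) ≐ r(e,e).
Bind Y2 := h(nil,node(7,node(0,7)),node(7,node(0,7))).
MGU = { X1 ↦ node(7,node(0,7)), S ↦ node(7,node(0,7)), Y2 ↦ h(nil,node(7,node(0,7)),node(7,node(0,7))) }, so S ↦ node(7,node(0,7)).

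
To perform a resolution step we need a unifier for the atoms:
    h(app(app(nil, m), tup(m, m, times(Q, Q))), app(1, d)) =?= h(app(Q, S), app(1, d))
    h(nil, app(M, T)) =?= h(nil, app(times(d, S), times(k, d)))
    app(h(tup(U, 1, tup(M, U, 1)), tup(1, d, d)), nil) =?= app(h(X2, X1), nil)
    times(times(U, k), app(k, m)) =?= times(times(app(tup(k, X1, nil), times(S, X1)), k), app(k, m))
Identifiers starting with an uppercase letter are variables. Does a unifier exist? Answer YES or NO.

Decompose h/2: app(app(nil, m), tup(m, m, times(Q, Q))) =?= app(Q, S),  app(1, d) =?= app(1, d).
Decompose app/2: app(nil, m) =?= Q,  tup(m, m, times(Q, Q)) =?= S.
Bind Q := app(nil, m); substituting into the one remaining equation that mentions Q gives: tup(m, m, times(app(nil, m), app(nil, m))) =?= S.
Bind S := tup(m, m, times(app(nil, m), app(nil, m))); substituting into the 2 remaining equations that mention S gives: h(nil, app(M, T)) =?= h(nil, app(times(d, tup(m, m, times(app(nil, m), app(nil, m)))), times(k, d))),  times(times(U, k), app(k, m)) =?= times(times(app(tup(k, X1, nil), times(tup(m, m, times(app(nil, m), app(nil, m))), X1)), k), app(k, m)).
Delete trivial equation app(1, d) =?= app(1, d).
Decompose h/2: nil =?= nil,  app(M, T) =?= app(times(d, tup(m, m, times(app(nil, m), app(nil, m)))), times(k, d)).
Delete trivial equation nil =?= nil.
Decompose app/2: M =?= times(d, tup(m, m, times(app(nil, m), app(nil, m)))),  T =?= times(k, d).
Bind M := times(d, tup(m, m, times(app(nil, m), app(nil, m)))); substituting into the one remaining equation that mentions M gives: app(h(tup(U, 1, tup(times(d, tup(m, m, times(app(nil, m), app(nil, m)))), U, 1)), tup(1, d, d)), nil) =?= app(h(X2, X1), nil).
Bind T := times(k, d); no other remaining equation mentions T.
Decompose app/2: h(tup(U, 1, tup(times(d, tup(m, m, times(app(nil, m), app(nil, m)))), U, 1)), tup(1, d, d)) =?= h(X2, X1),  nil =?= nil.
Decompose h/2: tup(U, 1, tup(times(d, tup(m, m, times(app(nil, m), app(nil, m)))), U, 1)) =?= X2,  tup(1, d, d) =?= X1.
Bind X2 := tup(U, 1, tup(times(d, tup(m, m, times(app(nil, m), app(nil, m)))), U, 1)); no other remaining equation mentions X2.
Bind X1 := tup(1, d, d); substituting into the one remaining equation that mentions X1 gives: times(times(U, k), app(k, m)) =?= times(times(app(tup(k, tup(1, d, d), nil), times(tup(m, m, times(app(nil, m), app(nil, m))), tup(1, d, d))), k), app(k, m)).
Delete trivial equation nil =?= nil.
Decompose times/2: times(U, k) =?= times(app(tup(k, tup(1, d, d), nil), times(tup(m, m, times(app(nil, m), app(nil, m))), tup(1, d, d))), k),  app(k, m) =?= app(k, m).
Decompose times/2: U =?= app(tup(k, tup(1, d, d), nil), times(tup(m, m, times(app(nil, m), app(nil, m))), tup(1, d, d))),  k =?= k.
Bind U := app(tup(k, tup(1, d, d), nil), times(tup(m, m, times(app(nil, m), app(nil, m))), tup(1, d, d))); no other remaining equation mentions U. Substituting into the earlier binding gives X2 := tup(app(tup(k, tup(1, d, d), nil), times(tup(m, m, times(app(nil, m), app(nil, m))), tup(1, d, d))), 1, tup(times(d, tup(m, m, times(app(nil, m), app(nil, m)))), app(tup(k, tup(1, d, d), nil), times(tup(m, m, times(app(nil, m), app(nil, m))), tup(1, d, d))), 1)).
Delete trivial equation k =?= k.
Delete trivial equation app(k, m) =?= app(k, m).
No equations remain and no clash or occurs-check failure arose, so a unifier exists.

YES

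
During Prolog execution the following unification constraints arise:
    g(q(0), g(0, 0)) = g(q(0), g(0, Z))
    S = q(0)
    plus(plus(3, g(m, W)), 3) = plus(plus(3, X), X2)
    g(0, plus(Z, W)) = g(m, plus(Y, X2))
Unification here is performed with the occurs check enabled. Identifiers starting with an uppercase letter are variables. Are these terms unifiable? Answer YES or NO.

NO

Decompose g/2: q(0) = q(0),  g(0, 0) = g(0, Z).
Delete trivial equation q(0) = q(0).
Decompose g/2: 0 = 0,  0 = Z.
Delete trivial equation 0 = 0.
Bind Z := 0; substituting into the one remaining equation that mentions Z gives: g(0, plus(0, W)) = g(m, plus(Y, X2)).
Bind S := q(0); no other remaining equation mentions S.
Decompose plus/2: plus(3, g(m, W)) = plus(3, X),  3 = X2.
Decompose plus/2: 3 = 3,  g(m, W) = X.
Delete trivial equation 3 = 3.
Bind X := g(m, W); no other remaining equation mentions X.
Bind X2 := 3; substituting into the remaining equation gives: g(0, plus(0, W)) = g(m, plus(Y, 3)).
Decompose g/2: 0 = m,  plus(0, W) = plus(Y, 3).
Clash: constants 0 and m differ; no unifier exists.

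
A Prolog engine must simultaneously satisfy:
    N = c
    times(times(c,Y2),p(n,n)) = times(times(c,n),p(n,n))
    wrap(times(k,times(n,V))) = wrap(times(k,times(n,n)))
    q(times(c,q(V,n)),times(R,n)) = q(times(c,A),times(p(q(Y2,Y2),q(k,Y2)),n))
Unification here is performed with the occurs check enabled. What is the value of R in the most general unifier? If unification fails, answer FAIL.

p(q(n,n),q(k,n))

Bind N := c; no other remaining equation mentions N.
Decompose times/2: times(c,Y2) = times(c,n),  p(n,n) = p(n,n).
Decompose times/2: c = c,  Y2 = n.
Delete trivial equation c = c.
Bind Y2 := n; substituting into the one remaining equation that mentions Y2 gives: q(times(c,q(V,n)),times(R,n)) = q(times(c,A),times(p(q(n,n),q(k,n)),n)).
Delete trivial equation p(n,n) = p(n,n).
Decompose wrap/1: times(k,times(n,V)) = times(k,times(n,n)).
Decompose times/2: k = k,  times(n,V) = times(n,n).
Delete trivial equation k = k.
Decompose times/2: n = n,  V = n.
Delete trivial equation n = n.
Bind V := n; substituting into the remaining equation gives: q(times(c,q(n,n)),times(R,n)) = q(times(c,A),times(p(q(n,n),q(k,n)),n)).
Decompose q/2: times(c,q(n,n)) = times(c,A),  times(R,n) = times(p(q(n,n),q(k,n)),n).
Decompose times/2: c = c,  q(n,n) = A.
Delete trivial equation c = c.
Bind A := q(n,n); no other remaining equation mentions A.
Decompose times/2: R = p(q(n,n),q(k,n)),  n = n.
Bind R := p(q(n,n),q(k,n)); no other remaining equation mentions R.
Delete trivial equation n = n.
MGU = { N = c, Y2 = n, V = n, A = q(n,n), R = p(q(n,n),q(k,n)) }, so R = p(q(n,n),q(k,n)).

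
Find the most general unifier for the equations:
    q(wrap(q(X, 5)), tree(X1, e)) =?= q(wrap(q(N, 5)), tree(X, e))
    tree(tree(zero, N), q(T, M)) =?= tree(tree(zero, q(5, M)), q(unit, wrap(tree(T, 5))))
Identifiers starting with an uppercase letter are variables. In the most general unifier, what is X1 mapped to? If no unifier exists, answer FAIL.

Decompose q/2: wrap(q(X, 5)) =?= wrap(q(N, 5)),  tree(X1, e) =?= tree(X, e).
Decompose wrap/1: q(X, 5) =?= q(N, 5).
Decompose q/2: X =?= N,  5 =?= 5.
Bind X := N; substituting into the one remaining equation that mentions X gives: tree(X1, e) =?= tree(N, e).
Delete trivial equation 5 =?= 5.
Decompose tree/2: X1 =?= N,  e =?= e.
Bind X1 := N; no other remaining equation mentions X1.
Delete trivial equation e =?= e.
Decompose tree/2: tree(zero, N) =?= tree(zero, q(5, M)),  q(T, M) =?= q(unit, wrap(tree(T, 5))).
Decompose tree/2: zero =?= zero,  N =?= q(5, M).
Delete trivial equation zero =?= zero.
Bind N := q(5, M); no other remaining equation mentions N. Substituting into the earlier bindings gives X := q(5, M), X1 := q(5, M).
Decompose q/2: T =?= unit,  M =?= wrap(tree(T, 5)).
Bind T := unit; substituting into the remaining equation gives: M =?= wrap(tree(unit, 5)).
Bind M := wrap(tree(unit, 5)). Substituting into the earlier bindings gives X := q(5, wrap(tree(unit, 5))), X1 := q(5, wrap(tree(unit, 5))), N := q(5, wrap(tree(unit, 5))).
MGU = { X -> q(5, wrap(tree(unit, 5))), X1 -> q(5, wrap(tree(unit, 5))), N -> q(5, wrap(tree(unit, 5))), T -> unit, M -> wrap(tree(unit, 5)) }, so X1 -> q(5, wrap(tree(unit, 5))).

q(5, wrap(tree(unit, 5)))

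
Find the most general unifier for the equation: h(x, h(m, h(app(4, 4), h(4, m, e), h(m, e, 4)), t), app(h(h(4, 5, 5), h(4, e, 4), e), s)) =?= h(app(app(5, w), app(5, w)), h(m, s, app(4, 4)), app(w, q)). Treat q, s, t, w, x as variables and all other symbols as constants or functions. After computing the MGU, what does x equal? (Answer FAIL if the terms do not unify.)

Decompose h/3: x =?= app(app(5, w), app(5, w)),  h(m, h(app(4, 4), h(4, m, e), h(m, e, 4)), t) =?= h(m, s, app(4, 4)),  app(h(h(4, 5, 5), h(4, e, 4), e), s) =?= app(w, q).
Bind x := app(app(5, w), app(5, w)); no other remaining equation mentions x.
Decompose h/3: m =?= m,  h(app(4, 4), h(4, m, e), h(m, e, 4)) =?= s,  t =?= app(4, 4).
Delete trivial equation m =?= m.
Bind s := h(app(4, 4), h(4, m, e), h(m, e, 4)); substituting into the one remaining equation that mentions s gives: app(h(h(4, 5, 5), h(4, e, 4), e), h(app(4, 4), h(4, m, e), h(m, e, 4))) =?= app(w, q).
Bind t := app(4, 4); no other remaining equation mentions t.
Decompose app/2: h(h(4, 5, 5), h(4, e, 4), e) =?= w,  h(app(4, 4), h(4, m, e), h(m, e, 4)) =?= q.
Bind w := h(h(4, 5, 5), h(4, e, 4), e); no other remaining equation mentions w. Substituting into the earlier binding gives x := app(app(5, h(h(4, 5, 5), h(4, e, 4), e)), app(5, h(h(4, 5, 5), h(4, e, 4), e))).
Bind q := h(app(4, 4), h(4, m, e), h(m, e, 4)).
MGU = { x := app(app(5, h(h(4, 5, 5), h(4, e, 4), e)), app(5, h(h(4, 5, 5), h(4, e, 4), e))), s := h(app(4, 4), h(4, m, e), h(m, e, 4)), t := app(4, 4), w := h(h(4, 5, 5), h(4, e, 4), e), q := h(app(4, 4), h(4, m, e), h(m, e, 4)) }, so x := app(app(5, h(h(4, 5, 5), h(4, e, 4), e)), app(5, h(h(4, 5, 5), h(4, e, 4), e))).

app(app(5, h(h(4, 5, 5), h(4, e, 4), e)), app(5, h(h(4, 5, 5), h(4, e, 4), e)))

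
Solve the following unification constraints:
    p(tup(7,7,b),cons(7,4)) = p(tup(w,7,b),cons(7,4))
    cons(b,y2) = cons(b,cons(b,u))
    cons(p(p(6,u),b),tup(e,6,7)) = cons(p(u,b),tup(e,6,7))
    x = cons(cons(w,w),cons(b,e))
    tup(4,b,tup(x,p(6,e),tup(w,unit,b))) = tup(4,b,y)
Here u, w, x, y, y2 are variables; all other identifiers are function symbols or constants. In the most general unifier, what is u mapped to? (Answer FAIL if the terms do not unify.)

FAIL

Decompose p/2: tup(7,7,b) = tup(w,7,b),  cons(7,4) = cons(7,4).
Decompose tup/3: 7 = w,  7 = 7,  b = b.
Bind w := 7; substituting into the 2 remaining equations that mention w gives: x = cons(cons(7,7),cons(b,e)),  tup(4,b,tup(x,p(6,e),tup(7,unit,b))) = tup(4,b,y).
Delete trivial equation 7 = 7.
Delete trivial equation b = b.
Delete trivial equation cons(7,4) = cons(7,4).
Decompose cons/2: b = b,  y2 = cons(b,u).
Delete trivial equation b = b.
Bind y2 := cons(b,u); no other remaining equation mentions y2.
Decompose cons/2: p(p(6,u),b) = p(u,b),  tup(e,6,7) = tup(e,6,7).
Decompose p/2: p(6,u) = u,  b = b.
Occurs check fails: u occurs in p(6,u); the equation u = p(6,u) has no finite solution.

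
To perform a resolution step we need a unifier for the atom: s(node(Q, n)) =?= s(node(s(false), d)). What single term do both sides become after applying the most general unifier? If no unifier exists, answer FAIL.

FAIL

Decompose s/1: node(Q, n) =?= node(s(false), d).
Decompose node/2: Q =?= s(false),  n =?= d.
Bind Q := s(false); no other remaining equation mentions Q.
Clash: constants n and d differ; no unifier exists.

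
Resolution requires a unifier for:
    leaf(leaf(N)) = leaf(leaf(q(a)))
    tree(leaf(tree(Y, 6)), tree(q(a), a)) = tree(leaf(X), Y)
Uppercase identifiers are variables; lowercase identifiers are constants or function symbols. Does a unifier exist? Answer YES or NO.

YES

Decompose leaf/1: leaf(N) = leaf(q(a)).
Decompose leaf/1: N = q(a).
Bind N := q(a); no other remaining equation mentions N.
Decompose tree/2: leaf(tree(Y, 6)) = leaf(X),  tree(q(a), a) = Y.
Decompose leaf/1: tree(Y, 6) = X.
Bind X := tree(Y, 6); no other remaining equation mentions X.
Bind Y := tree(q(a), a). Substituting into the earlier binding gives X := tree(tree(q(a), a), 6).
No equations remain and no clash or occurs-check failure arose, so a unifier exists.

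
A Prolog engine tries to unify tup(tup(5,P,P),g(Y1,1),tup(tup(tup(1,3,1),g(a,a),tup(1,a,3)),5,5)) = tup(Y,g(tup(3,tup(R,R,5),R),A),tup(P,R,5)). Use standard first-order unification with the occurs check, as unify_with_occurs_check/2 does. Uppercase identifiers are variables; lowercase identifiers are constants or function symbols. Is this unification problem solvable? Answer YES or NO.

Decompose tup/3: tup(5,P,P) = Y,  g(Y1,1) = g(tup(3,tup(R,R,5),R),A),  tup(tup(tup(1,3,1),g(a,a),tup(1,a,3)),5,5) = tup(P,R,5).
Bind Y := tup(5,P,P); no other remaining equation mentions Y.
Decompose g/2: Y1 = tup(3,tup(R,R,5),R),  1 = A.
Bind Y1 := tup(3,tup(R,R,5),R); no other remaining equation mentions Y1.
Bind A := 1; no other remaining equation mentions A.
Decompose tup/3: tup(tup(1,3,1),g(a,a),tup(1,a,3)) = P,  5 = R,  5 = 5.
Bind P := tup(tup(1,3,1),g(a,a),tup(1,a,3)); no other remaining equation mentions P. Substituting into the earlier binding gives Y := tup(5,tup(tup(1,3,1),g(a,a),tup(1,a,3)),tup(tup(1,3,1),g(a,a),tup(1,a,3))).
Bind R := 5; no other remaining equation mentions R. Substituting into the earlier binding gives Y1 := tup(3,tup(5,5,5),5).
Delete trivial equation 5 = 5.
No equations remain and no clash or occurs-check failure arose, so a unifier exists.

YES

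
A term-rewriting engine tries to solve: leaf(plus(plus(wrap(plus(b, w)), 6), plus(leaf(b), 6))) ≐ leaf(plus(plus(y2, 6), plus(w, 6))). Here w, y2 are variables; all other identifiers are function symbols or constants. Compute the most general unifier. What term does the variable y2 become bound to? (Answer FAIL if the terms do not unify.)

wrap(plus(b, leaf(b)))

Decompose leaf/1: plus(plus(wrap(plus(b, w)), 6), plus(leaf(b), 6)) ≐ plus(plus(y2, 6), plus(w, 6)).
Decompose plus/2: plus(wrap(plus(b, w)), 6) ≐ plus(y2, 6),  plus(leaf(b), 6) ≐ plus(w, 6).
Decompose plus/2: wrap(plus(b, w)) ≐ y2,  6 ≐ 6.
Bind y2 := wrap(plus(b, w)); no other remaining equation mentions y2.
Delete trivial equation 6 ≐ 6.
Decompose plus/2: leaf(b) ≐ w,  6 ≐ 6.
Bind w := leaf(b); no other remaining equation mentions w. Substituting into the earlier binding gives y2 := wrap(plus(b, leaf(b))).
Delete trivial equation 6 ≐ 6.
MGU = { y2 ↦ wrap(plus(b, leaf(b))), w ↦ leaf(b) }, so y2 ↦ wrap(plus(b, leaf(b))).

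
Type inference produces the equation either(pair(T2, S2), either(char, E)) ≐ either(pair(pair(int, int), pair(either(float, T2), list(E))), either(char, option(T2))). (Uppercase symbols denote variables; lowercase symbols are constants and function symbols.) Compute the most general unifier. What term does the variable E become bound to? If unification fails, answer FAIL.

option(pair(int, int))

Decompose either/2: pair(T2, S2) ≐ pair(pair(int, int), pair(either(float, T2), list(E))),  either(char, E) ≐ either(char, option(T2)).
Decompose pair/2: T2 ≐ pair(int, int),  S2 ≐ pair(either(float, T2), list(E)).
Bind T2 := pair(int, int); substituting into the remaining equations gives: S2 ≐ pair(either(float, pair(int, int)), list(E)),  either(char, E) ≐ either(char, option(pair(int, int))).
Bind S2 := pair(either(float, pair(int, int)), list(E)); no other remaining equation mentions S2.
Decompose either/2: char ≐ char,  E ≐ option(pair(int, int)).
Delete trivial equation char ≐ char.
Bind E := option(pair(int, int)). Substituting into the earlier binding gives S2 := pair(either(float, pair(int, int)), list(option(pair(int, int)))).
MGU = { T2 := pair(int, int), S2 := pair(either(float, pair(int, int)), list(option(pair(int, int)))), E := option(pair(int, int)) }, so E := option(pair(int, int)).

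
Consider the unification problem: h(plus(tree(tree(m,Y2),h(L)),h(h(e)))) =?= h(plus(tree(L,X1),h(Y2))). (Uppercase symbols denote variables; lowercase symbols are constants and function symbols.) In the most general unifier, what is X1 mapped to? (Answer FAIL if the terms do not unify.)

h(tree(m,h(e)))

Decompose h/1: plus(tree(tree(m,Y2),h(L)),h(h(e))) =?= plus(tree(L,X1),h(Y2)).
Decompose plus/2: tree(tree(m,Y2),h(L)) =?= tree(L,X1),  h(h(e)) =?= h(Y2).
Decompose tree/2: tree(m,Y2) =?= L,  h(L) =?= X1.
Bind L := tree(m,Y2); substituting into the one remaining equation that mentions L gives: h(tree(m,Y2)) =?= X1.
Bind X1 := h(tree(m,Y2)); no other remaining equation mentions X1.
Decompose h/1: h(e) =?= Y2.
Bind Y2 := h(e). Substituting into the earlier bindings gives L := tree(m,h(e)), X1 := h(tree(m,h(e))).
MGU = { L ↦ tree(m,h(e)), X1 ↦ h(tree(m,h(e))), Y2 ↦ h(e) }, so X1 ↦ h(tree(m,h(e))).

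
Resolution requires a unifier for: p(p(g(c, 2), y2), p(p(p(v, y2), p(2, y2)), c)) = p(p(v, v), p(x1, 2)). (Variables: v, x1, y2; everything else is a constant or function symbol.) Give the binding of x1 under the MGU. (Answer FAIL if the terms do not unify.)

Decompose p/2: p(g(c, 2), y2) = p(v, v),  p(p(p(v, y2), p(2, y2)), c) = p(x1, 2).
Decompose p/2: g(c, 2) = v,  y2 = v.
Bind v := g(c, 2); substituting into the remaining equations gives: y2 = g(c, 2),  p(p(p(g(c, 2), y2), p(2, y2)), c) = p(x1, 2).
Bind y2 := g(c, 2); substituting into the remaining equation gives: p(p(p(g(c, 2), g(c, 2)), p(2, g(c, 2))), c) = p(x1, 2).
Decompose p/2: p(p(g(c, 2), g(c, 2)), p(2, g(c, 2))) = x1,  c = 2.
Bind x1 := p(p(g(c, 2), g(c, 2)), p(2, g(c, 2))); no other remaining equation mentions x1.
Clash: constants c and 2 differ; no unifier exists.

FAIL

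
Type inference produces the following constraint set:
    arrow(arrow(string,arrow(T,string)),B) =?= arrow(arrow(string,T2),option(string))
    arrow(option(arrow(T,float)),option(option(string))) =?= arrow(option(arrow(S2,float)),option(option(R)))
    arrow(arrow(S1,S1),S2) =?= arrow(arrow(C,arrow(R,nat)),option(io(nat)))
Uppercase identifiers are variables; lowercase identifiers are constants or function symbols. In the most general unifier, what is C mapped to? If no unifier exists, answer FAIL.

Decompose arrow/2: arrow(string,arrow(T,string)) =?= arrow(string,T2),  B =?= option(string).
Decompose arrow/2: string =?= string,  arrow(T,string) =?= T2.
Delete trivial equation string =?= string.
Bind T2 := arrow(T,string); no other remaining equation mentions T2.
Bind B := option(string); no other remaining equation mentions B.
Decompose arrow/2: option(arrow(T,float)) =?= option(arrow(S2,float)),  option(option(string)) =?= option(option(R)).
Decompose option/1: arrow(T,float) =?= arrow(S2,float).
Decompose arrow/2: T =?= S2,  float =?= float.
Bind T := S2; no other remaining equation mentions T. Substituting into the earlier binding gives T2 := arrow(S2,string).
Delete trivial equation float =?= float.
Decompose option/1: option(string) =?= option(R).
Decompose option/1: string =?= R.
Bind R := string; substituting into the remaining equation gives: arrow(arrow(S1,S1),S2) =?= arrow(arrow(C,arrow(string,nat)),option(io(nat))).
Decompose arrow/2: arrow(S1,S1) =?= arrow(C,arrow(string,nat)),  S2 =?= option(io(nat)).
Decompose arrow/2: S1 =?= C,  S1 =?= arrow(string,nat).
Bind S1 := C; substituting into the one remaining equation that mentions S1 gives: C =?= arrow(string,nat).
Bind C := arrow(string,nat); no other remaining equation mentions C. Substituting into the earlier binding gives S1 := arrow(string,nat).
Bind S2 := option(io(nat)). Substituting into the earlier bindings gives T2 := arrow(option(io(nat)),string), T := option(io(nat)).
MGU = { T2 := arrow(option(io(nat)),string), B := option(string), T := option(io(nat)), R := string, S1 := arrow(string,nat), C := arrow(string,nat), S2 := option(io(nat)) }, so C := arrow(string,nat).

arrow(string,nat)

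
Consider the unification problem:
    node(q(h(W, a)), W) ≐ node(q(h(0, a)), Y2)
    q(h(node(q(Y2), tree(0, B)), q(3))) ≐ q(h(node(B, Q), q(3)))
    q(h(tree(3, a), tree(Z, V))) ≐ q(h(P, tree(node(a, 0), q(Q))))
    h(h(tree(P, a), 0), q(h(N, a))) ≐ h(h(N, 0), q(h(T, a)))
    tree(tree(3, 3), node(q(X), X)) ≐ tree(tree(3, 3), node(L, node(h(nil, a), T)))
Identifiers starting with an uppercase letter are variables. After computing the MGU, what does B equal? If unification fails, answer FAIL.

q(0)

Decompose node/2: q(h(W, a)) ≐ q(h(0, a)),  W ≐ Y2.
Decompose q/1: h(W, a) ≐ h(0, a).
Decompose h/2: W ≐ 0,  a ≐ a.
Bind W := 0; substituting into the one remaining equation that mentions W gives: 0 ≐ Y2.
Delete trivial equation a ≐ a.
Bind Y2 := 0; substituting into the one remaining equation that mentions Y2 gives: q(h(node(q(0), tree(0, B)), q(3))) ≐ q(h(node(B, Q), q(3))).
Decompose q/1: h(node(q(0), tree(0, B)), q(3)) ≐ h(node(B, Q), q(3)).
Decompose h/2: node(q(0), tree(0, B)) ≐ node(B, Q),  q(3) ≐ q(3).
Decompose node/2: q(0) ≐ B,  tree(0, B) ≐ Q.
Bind B := q(0); substituting into the one remaining equation that mentions B gives: tree(0, q(0)) ≐ Q.
Bind Q := tree(0, q(0)); substituting into the one remaining equation that mentions Q gives: q(h(tree(3, a), tree(Z, V))) ≐ q(h(P, tree(node(a, 0), q(tree(0, q(0)))))).
Delete trivial equation q(3) ≐ q(3).
Decompose q/1: h(tree(3, a), tree(Z, V)) ≐ h(P, tree(node(a, 0), q(tree(0, q(0))))).
Decompose h/2: tree(3, a) ≐ P,  tree(Z, V) ≐ tree(node(a, 0), q(tree(0, q(0)))).
Bind P := tree(3, a); substituting into the one remaining equation that mentions P gives: h(h(tree(tree(3, a), a), 0), q(h(N, a))) ≐ h(h(N, 0), q(h(T, a))).
Decompose tree/2: Z ≐ node(a, 0),  V ≐ q(tree(0, q(0))).
Bind Z := node(a, 0); no other remaining equation mentions Z.
Bind V := q(tree(0, q(0))); no other remaining equation mentions V.
Decompose h/2: h(tree(tree(3, a), a), 0) ≐ h(N, 0),  q(h(N, a)) ≐ q(h(T, a)).
Decompose h/2: tree(tree(3, a), a) ≐ N,  0 ≐ 0.
Bind N := tree(tree(3, a), a); substituting into the one remaining equation that mentions N gives: q(h(tree(tree(3, a), a), a)) ≐ q(h(T, a)).
Delete trivial equation 0 ≐ 0.
Decompose q/1: h(tree(tree(3, a), a), a) ≐ h(T, a).
Decompose h/2: tree(tree(3, a), a) ≐ T,  a ≐ a.
Bind T := tree(tree(3, a), a); substituting into the one remaining equation that mentions T gives: tree(tree(3, 3), node(q(X), X)) ≐ tree(tree(3, 3), node(L, node(h(nil, a), tree(tree(3, a), a)))).
Delete trivial equation a ≐ a.
Decompose tree/2: tree(3, 3) ≐ tree(3, 3),  node(q(X), X) ≐ node(L, node(h(nil, a), tree(tree(3, a), a))).
Delete trivial equation tree(3, 3) ≐ tree(3, 3).
Decompose node/2: q(X) ≐ L,  X ≐ node(h(nil, a), tree(tree(3, a), a)).
Bind L := q(X); no other remaining equation mentions L.
Bind X := node(h(nil, a), tree(tree(3, a), a)). Substituting into the earlier binding gives L := q(node(h(nil, a), tree(tree(3, a), a))).
MGU = { W -> 0, Y2 -> 0, B -> q(0), Q -> tree(0, q(0)), P -> tree(3, a), Z -> node(a, 0), V -> q(tree(0, q(0))), N -> tree(tree(3, a), a), T -> tree(tree(3, a), a), L -> q(node(h(nil, a), tree(tree(3, a), a))), X -> node(h(nil, a), tree(tree(3, a), a)) }, so B -> q(0).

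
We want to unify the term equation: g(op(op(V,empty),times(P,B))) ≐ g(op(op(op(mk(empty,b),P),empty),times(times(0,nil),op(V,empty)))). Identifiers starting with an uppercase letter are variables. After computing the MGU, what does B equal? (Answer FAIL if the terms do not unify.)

op(op(mk(empty,b),times(0,nil)),empty)

Decompose g/1: op(op(V,empty),times(P,B)) ≐ op(op(op(mk(empty,b),P),empty),times(times(0,nil),op(V,empty))).
Decompose op/2: op(V,empty) ≐ op(op(mk(empty,b),P),empty),  times(P,B) ≐ times(times(0,nil),op(V,empty)).
Decompose op/2: V ≐ op(mk(empty,b),P),  empty ≐ empty.
Bind V := op(mk(empty,b),P); substituting into the one remaining equation that mentions V gives: times(P,B) ≐ times(times(0,nil),op(op(mk(empty,b),P),empty)).
Delete trivial equation empty ≐ empty.
Decompose times/2: P ≐ times(0,nil),  B ≐ op(op(mk(empty,b),P),empty).
Bind P := times(0,nil); substituting into the remaining equation gives: B ≐ op(op(mk(empty,b),times(0,nil)),empty). Substituting into the earlier binding gives V := op(mk(empty,b),times(0,nil)).
Bind B := op(op(mk(empty,b),times(0,nil)),empty).
MGU = { V -> op(mk(empty,b),times(0,nil)), P -> times(0,nil), B -> op(op(mk(empty,b),times(0,nil)),empty) }, so B -> op(op(mk(empty,b),times(0,nil)),empty).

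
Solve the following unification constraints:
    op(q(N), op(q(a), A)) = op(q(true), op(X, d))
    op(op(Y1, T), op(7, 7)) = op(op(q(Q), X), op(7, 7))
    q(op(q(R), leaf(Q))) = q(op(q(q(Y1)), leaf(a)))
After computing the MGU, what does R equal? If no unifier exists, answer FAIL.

q(q(a))

Decompose op/2: q(N) = q(true),  op(q(a), A) = op(X, d).
Decompose q/1: N = true.
Bind N := true; no other remaining equation mentions N.
Decompose op/2: q(a) = X,  A = d.
Bind X := q(a); substituting into the one remaining equation that mentions X gives: op(op(Y1, T), op(7, 7)) = op(op(q(Q), q(a)), op(7, 7)).
Bind A := d; no other remaining equation mentions A.
Decompose op/2: op(Y1, T) = op(q(Q), q(a)),  op(7, 7) = op(7, 7).
Decompose op/2: Y1 = q(Q),  T = q(a).
Bind Y1 := q(Q); substituting into the one remaining equation that mentions Y1 gives: q(op(q(R), leaf(Q))) = q(op(q(q(q(Q))), leaf(a))).
Bind T := q(a); no other remaining equation mentions T.
Delete trivial equation op(7, 7) = op(7, 7).
Decompose q/1: op(q(R), leaf(Q)) = op(q(q(q(Q))), leaf(a)).
Decompose op/2: q(R) = q(q(q(Q))),  leaf(Q) = leaf(a).
Decompose q/1: R = q(q(Q)).
Bind R := q(q(Q)); no other remaining equation mentions R.
Decompose leaf/1: Q = a.
Bind Q := a. Substituting into the earlier bindings gives Y1 := q(a), R := q(q(a)).
MGU = { N ↦ true, X ↦ q(a), A ↦ d, Y1 ↦ q(a), T ↦ q(a), R ↦ q(q(a)), Q ↦ a }, so R ↦ q(q(a)).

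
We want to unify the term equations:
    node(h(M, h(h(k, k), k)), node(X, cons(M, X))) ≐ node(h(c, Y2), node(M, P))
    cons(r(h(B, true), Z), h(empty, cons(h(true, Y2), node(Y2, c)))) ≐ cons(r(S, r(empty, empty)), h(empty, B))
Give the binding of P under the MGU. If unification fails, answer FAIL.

cons(c, c)

Decompose node/2: h(M, h(h(k, k), k)) ≐ h(c, Y2),  node(X, cons(M, X)) ≐ node(M, P).
Decompose h/2: M ≐ c,  h(h(k, k), k) ≐ Y2.
Bind M := c; substituting into the one remaining equation that mentions M gives: node(X, cons(c, X)) ≐ node(c, P).
Bind Y2 := h(h(k, k), k); substituting into the one remaining equation that mentions Y2 gives: cons(r(h(B, true), Z), h(empty, cons(h(true, h(h(k, k), k)), node(h(h(k, k), k), c)))) ≐ cons(r(S, r(empty, empty)), h(empty, B)).
Decompose node/2: X ≐ c,  cons(c, X) ≐ P.
Bind X := c; substituting into the one remaining equation that mentions X gives: cons(c, c) ≐ P.
Bind P := cons(c, c); no other remaining equation mentions P.
Decompose cons/2: r(h(B, true), Z) ≐ r(S, r(empty, empty)),  h(empty, cons(h(true, h(h(k, k), k)), node(h(h(k, k), k), c))) ≐ h(empty, B).
Decompose r/2: h(B, true) ≐ S,  Z ≐ r(empty, empty).
Bind S := h(B, true); no other remaining equation mentions S.
Bind Z := r(empty, empty); no other remaining equation mentions Z.
Decompose h/2: empty ≐ empty,  cons(h(true, h(h(k, k), k)), node(h(h(k, k), k), c)) ≐ B.
Delete trivial equation empty ≐ empty.
Bind B := cons(h(true, h(h(k, k), k)), node(h(h(k, k), k), c)). Substituting into the earlier binding gives S := h(cons(h(true, h(h(k, k), k)), node(h(h(k, k), k), c)), true).
MGU = { M ↦ c, Y2 ↦ h(h(k, k), k), X ↦ c, P ↦ cons(c, c), S ↦ h(cons(h(true, h(h(k, k), k)), node(h(h(k, k), k), c)), true), Z ↦ r(empty, empty), B ↦ cons(h(true, h(h(k, k), k)), node(h(h(k, k), k), c)) }, so P ↦ cons(c, c).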